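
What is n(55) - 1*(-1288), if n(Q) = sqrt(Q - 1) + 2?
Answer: 1290 + 3*sqrt(6) ≈ 1297.3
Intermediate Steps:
n(Q) = 2 + sqrt(-1 + Q) (n(Q) = sqrt(-1 + Q) + 2 = 2 + sqrt(-1 + Q))
n(55) - 1*(-1288) = (2 + sqrt(-1 + 55)) - 1*(-1288) = (2 + sqrt(54)) + 1288 = (2 + 3*sqrt(6)) + 1288 = 1290 + 3*sqrt(6)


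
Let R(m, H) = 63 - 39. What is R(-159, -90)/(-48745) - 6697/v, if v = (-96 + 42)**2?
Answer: -326515249/142140420 ≈ -2.2971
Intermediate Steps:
v = 2916 (v = (-54)**2 = 2916)
R(m, H) = 24
R(-159, -90)/(-48745) - 6697/v = 24/(-48745) - 6697/2916 = 24*(-1/48745) - 6697*1/2916 = -24/48745 - 6697/2916 = -326515249/142140420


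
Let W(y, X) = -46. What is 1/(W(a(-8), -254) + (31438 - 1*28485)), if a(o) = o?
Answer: 1/2907 ≈ 0.00034400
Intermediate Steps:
1/(W(a(-8), -254) + (31438 - 1*28485)) = 1/(-46 + (31438 - 1*28485)) = 1/(-46 + (31438 - 28485)) = 1/(-46 + 2953) = 1/2907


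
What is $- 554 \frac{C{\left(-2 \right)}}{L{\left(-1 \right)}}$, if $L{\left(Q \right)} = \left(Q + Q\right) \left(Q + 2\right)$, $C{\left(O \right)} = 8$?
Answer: $2216$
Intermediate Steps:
$L{\left(Q \right)} = 2 Q \left(2 + Q\right)$
$- 554 \frac{C{\left(-2 \right)}}{L{\left(-1 \right)}} = - 554 \frac{8}{2 \left(-1\right) \left(2 - 1\right)} = - 554 \frac{8}{2 \left(-1\right) 1} = - 554 \frac{8}{-2} = - 554 \cdot 8 \left(- \frac{1}{2}\right) = \left(-554\right) \left(-4\right) = 2216$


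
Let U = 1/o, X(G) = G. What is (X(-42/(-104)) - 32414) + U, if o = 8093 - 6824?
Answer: -2138908331/65988 ≈ -32414.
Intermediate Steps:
o = 1269
U = 1/1269 ≈ 0.00078802
(X(-42/(-104)) - 32414) + U = (-42/(-104) - 32414) + 1/1269 = (-42*(-1/104) - 32414) + 1/1269 = (21/52 - 32414) + 1/1269 = -1685507/52 + 1/1269 = -2138908331/65988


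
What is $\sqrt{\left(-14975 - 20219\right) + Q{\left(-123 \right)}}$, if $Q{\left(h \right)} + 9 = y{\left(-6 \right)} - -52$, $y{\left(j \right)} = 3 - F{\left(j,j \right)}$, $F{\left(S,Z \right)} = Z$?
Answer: $i \sqrt{35142} \approx 187.46 i$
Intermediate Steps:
$y{\left(j \right)} = 3 - j$
$Q{\left(h \right)} = 52$ ($Q{\left(h \right)} = -9 + \left(\left(3 - -6\right) - -52\right) = -9 + \left(\left(3 + 6\right) + 52\right) = -9 + \left(9 + 52\right) = -9 + 61 = 52$)
$\sqrt{\left(-14975 - 20219\right) + Q{\left(-123 \right)}} = \sqrt{\left(-14975 - 20219\right) + 52} = \sqrt{-35194 + 52} = \sqrt{-35142} = i \sqrt{35142}$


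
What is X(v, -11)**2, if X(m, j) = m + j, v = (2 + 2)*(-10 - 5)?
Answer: 5041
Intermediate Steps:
v = -60 (v = 4*(-15) = -60)
X(m, j) = j + m
X(v, -11)**2 = (-11 - 60)**2 = (-71)**2 = 5041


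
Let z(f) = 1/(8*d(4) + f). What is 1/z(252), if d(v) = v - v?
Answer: 252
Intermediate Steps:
d(v) = 0
z(f) = 1/f (z(f) = 1/(8*0 + f) = 1/(0 + f) = 1/f)
1/z(252) = 1/(1/252) = 252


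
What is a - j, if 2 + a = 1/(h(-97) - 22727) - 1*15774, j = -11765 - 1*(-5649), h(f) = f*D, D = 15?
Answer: -233598121/24182 ≈ -9660.0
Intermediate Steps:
h(f) = 15*f (h(f) = f*15 = 15*f)
j = -6116 (j = -11765 + 5649 = -6116)
a = -381495233/24182 (a = -2 + (1/(15*(-97) - 22727) - 1*15774) = -2 + (1/(-1455 - 22727) - 15774) = -2 + (1/(-24182) - 15774) = -2 + (-1/24182 - 15774) = -2 - 381446869/24182 = -381495233/24182 ≈ -15776.)
a - j = -381495233/24182 - 1*(-6116) = -381495233/24182 + 6116 = -233598121/24182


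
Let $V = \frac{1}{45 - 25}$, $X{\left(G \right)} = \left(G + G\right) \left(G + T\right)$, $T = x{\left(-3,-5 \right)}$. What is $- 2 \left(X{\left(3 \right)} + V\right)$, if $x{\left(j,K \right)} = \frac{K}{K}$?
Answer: $- \frac{481}{10} \approx -48.1$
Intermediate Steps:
$x{\left(j,K \right)} = 1$
$T = 1$
$X{\left(G \right)} = 2 G \left(1 + G\right)$ ($X{\left(G \right)} = \left(G + G\right) \left(G + 1\right) = 2 G \left(1 + G\right)$)
$V = \frac{1}{20}$ ($V = \frac{1}{45 - 25} = \frac{1}{20} \approx 0.05$)
$- 2 \left(X{\left(3 \right)} + V\right) = - 2 \left(2 \cdot 3 \left(1 + 3\right) + \frac{1}{20}\right) = - 2 \left(2 \cdot 3 \cdot 4 + \frac{1}{20}\right) = - 2 \left(24 + \frac{1}{20}\right) = \left(-2\right) \frac{481}{20} = - \frac{481}{10}$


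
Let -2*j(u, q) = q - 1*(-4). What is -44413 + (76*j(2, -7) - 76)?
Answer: -44375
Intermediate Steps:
j(u, q) = -2 - q/2 (j(u, q) = -(q - 1*(-4))/2 = -(q + 4)/2 = -(4 + q)/2 = -2 - q/2)
-44413 + (76*j(2, -7) - 76) = -44413 + (76*(-2 - 1/2*(-7)) - 76) = -44413 + (76*(-2 + 7/2) - 76) = -44413 + (76*(3/2) - 76) = -44413 + (114 - 76) = -44413 + 38 = -44375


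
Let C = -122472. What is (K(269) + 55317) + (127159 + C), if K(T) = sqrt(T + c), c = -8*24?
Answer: 60004 + sqrt(77) ≈ 60013.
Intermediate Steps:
c = -192
K(T) = sqrt(-192 + T) (K(T) = sqrt(T - 192) = sqrt(-192 + T))
(K(269) + 55317) + (127159 + C) = (sqrt(-192 + 269) + 55317) + (127159 - 122472) = (sqrt(77) + 55317) + 4687 = (55317 + sqrt(77)) + 4687 = 60004 + sqrt(77)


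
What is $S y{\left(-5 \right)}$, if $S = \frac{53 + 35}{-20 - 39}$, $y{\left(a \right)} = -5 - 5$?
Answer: $\frac{880}{59} \approx 14.915$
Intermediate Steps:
$y{\left(a \right)} = -10$
$S = - \frac{88}{59}$ ($S = \frac{88}{-59} = 88 \left(- \frac{1}{59}\right) = - \frac{88}{59} \approx -1.4915$)
$S y{\left(-5 \right)} = \left(- \frac{88}{59}\right) \left(-10\right) = \frac{880}{59}$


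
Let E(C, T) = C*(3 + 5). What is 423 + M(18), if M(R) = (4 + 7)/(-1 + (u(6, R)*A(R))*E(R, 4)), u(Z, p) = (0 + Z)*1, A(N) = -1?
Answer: 365884/865 ≈ 422.99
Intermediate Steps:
E(C, T) = 8*C (E(C, T) = C*8 = 8*C)
u(Z, p) = Z (u(Z, p) = Z*1 = Z)
M(R) = 11/(-1 - 48*R) (M(R) = (4 + 7)/(-1 + (6*(-1))*(8*R)) = 11/(-1 - 48*R))
423 + M(18) = 423 - 11/(1 + 48*18) = 423 - 11/(1 + 864) = 423 - 11/865 = 365884/865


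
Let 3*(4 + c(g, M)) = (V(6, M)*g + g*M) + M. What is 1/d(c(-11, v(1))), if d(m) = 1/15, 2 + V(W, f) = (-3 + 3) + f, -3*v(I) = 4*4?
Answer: 15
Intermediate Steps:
v(I) = -16/3 (v(I) = -4*4/3 = -1/3*16 = -16/3)
V(W, f) = -2 + f (V(W, f) = -2 + ((-3 + 3) + f) = -2 + (0 + f) = -2 + f)
c(g, M) = -4 + M/3 + M*g/3 + g*(-2 + M)/3 (c(g, M) = -4 + (((-2 + M)*g + g*M) + M)/3 = -4 + ((g*(-2 + M) + M*g) + M)/3 = -4 + ((M*g + g*(-2 + M)) + M)/3 = -4 + (M + M*g + g*(-2 + M))/3 = -4 + (M/3 + M*g/3 + g*(-2 + M)/3) = -4 + M/3 + M*g/3 + g*(-2 + M)/3)
d(m) = 1/15
1/d(c(-11, v(1))) = 1/(1/15) = 15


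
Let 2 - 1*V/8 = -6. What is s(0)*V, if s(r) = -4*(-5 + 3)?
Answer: 512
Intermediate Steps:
s(r) = 8 (s(r) = -4*(-2) = 8)
V = 64 (V = 16 - 8*(-6) = 16 + 48 = 64)
s(0)*V = 8*64 = 512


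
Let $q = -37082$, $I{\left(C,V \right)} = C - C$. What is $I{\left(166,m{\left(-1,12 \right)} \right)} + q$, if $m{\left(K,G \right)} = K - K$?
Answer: $-37082$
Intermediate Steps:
$m{\left(K,G \right)} = 0$
$I{\left(C,V \right)} = 0$
$I{\left(166,m{\left(-1,12 \right)} \right)} + q = 0 - 37082 = -37082$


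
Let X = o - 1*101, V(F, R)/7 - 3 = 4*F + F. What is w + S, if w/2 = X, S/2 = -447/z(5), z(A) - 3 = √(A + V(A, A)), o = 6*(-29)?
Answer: -17153/32 - 149*√201/32 ≈ -602.04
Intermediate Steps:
o = -174
V(F, R) = 21 + 35*F (V(F, R) = 21 + 7*(4*F + F) = 21 + 7*(5*F) = 21 + 35*F)
z(A) = 3 + √(21 + 36*A) (z(A) = 3 + √(A + (21 + 35*A)) = 3 + √(21 + 36*A))
S = -894/(3 + √201) (S = 2*(-447/(3 + √(21 + 36*5))) = 2*(-447/(3 + √(21 + 180))) = 2*(-447/(3 + √201)) = -894/(3 + √201) ≈ -52.045)
X = -275 (X = -174 - 1*101 = -174 - 101 = -275)
w = -550 (w = 2*(-275) = -550)
w + S = -550 + (447/32 - 149*√201/32) = -17153/32 - 149*√201/32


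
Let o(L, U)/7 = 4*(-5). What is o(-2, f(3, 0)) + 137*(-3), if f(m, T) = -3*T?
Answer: -551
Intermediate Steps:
o(L, U) = -140 (o(L, U) = 7*(4*(-5)) = 7*(-20) = -140)
o(-2, f(3, 0)) + 137*(-3) = -140 + 137*(-3) = -140 - 411 = -551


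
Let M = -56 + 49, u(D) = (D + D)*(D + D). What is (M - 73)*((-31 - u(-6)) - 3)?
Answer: 14240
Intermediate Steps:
u(D) = 4*D² (u(D) = (2*D)*(2*D) = 4*D²)
M = -7
(M - 73)*((-31 - u(-6)) - 3) = (-7 - 73)*((-31 - 4*(-6)²) - 3) = -80*((-31 - 4*36) - 3) = -80*((-31 - 1*144) - 3) = -80*((-31 - 144) - 3) = -80*(-175 - 3) = -80*(-178) = 14240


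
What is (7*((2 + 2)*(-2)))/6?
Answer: -28/3 ≈ -9.3333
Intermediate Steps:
(7*((2 + 2)*(-2)))/6 = (7*(4*(-2)))*(⅙) = (7*(-8))*(⅙) = -56*⅙ = -28/3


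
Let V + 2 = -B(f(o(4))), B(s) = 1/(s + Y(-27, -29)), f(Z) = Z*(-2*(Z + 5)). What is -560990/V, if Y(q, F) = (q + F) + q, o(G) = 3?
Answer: 73489690/261 ≈ 2.8157e+5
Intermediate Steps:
f(Z) = Z*(-10 - 2*Z) (f(Z) = Z*(-2*(5 + Z)) = Z*(-10 - 2*Z))
Y(q, F) = F + 2*q (Y(q, F) = (F + q) + q = F + 2*q)
B(s) = 1/(-83 + s) (B(s) = 1/(s + (-29 + 2*(-27))) = 1/(s + (-29 - 54)) = 1/(s - 83) = 1/(-83 + s))
V = -261/131 (V = -2 - 1/(-83 - 2*3*(5 + 3)) = -2 - 1/(-83 - 2*3*8) = -2 - 1/(-83 - 48) = -2 - 1/(-131) = -2 - 1*(-1/131) = -2 + 1/131 = -261/131 ≈ -1.9924)
-560990/V = -560990/(-261/131) = -560990*(-131/261) = 73489690/261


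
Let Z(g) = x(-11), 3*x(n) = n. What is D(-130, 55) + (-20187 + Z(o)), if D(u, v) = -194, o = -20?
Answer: -61154/3 ≈ -20385.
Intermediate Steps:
x(n) = n/3
Z(g) = -11/3 (Z(g) = (1/3)*(-11) = -11/3)
D(-130, 55) + (-20187 + Z(o)) = -194 + (-20187 - 11/3) = -194 - 60572/3 = -61154/3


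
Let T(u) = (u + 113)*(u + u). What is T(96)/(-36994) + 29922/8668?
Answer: 189776241/80165998 ≈ 2.3673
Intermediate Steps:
T(u) = 2*u*(113 + u) (T(u) = (113 + u)*(2*u) = 2*u*(113 + u))
T(96)/(-36994) + 29922/8668 = (2*96*(113 + 96))/(-36994) + 29922/8668 = (2*96*209)*(-1/36994) + 29922*(1/8668) = 40128*(-1/36994) + 14961/4334 = -20064/18497 + 14961/4334 = 189776241/80165998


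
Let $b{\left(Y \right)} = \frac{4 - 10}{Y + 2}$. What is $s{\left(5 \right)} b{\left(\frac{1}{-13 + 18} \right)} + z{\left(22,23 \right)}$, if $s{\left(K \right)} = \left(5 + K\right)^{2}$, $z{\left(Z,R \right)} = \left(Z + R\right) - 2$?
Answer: $- \frac{2527}{11} \approx -229.73$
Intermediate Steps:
$z{\left(Z,R \right)} = -2 + R + Z$ ($z{\left(Z,R \right)} = \left(R + Z\right) - 2 = -2 + R + Z$)
$b{\left(Y \right)} = - \frac{6}{2 + Y}$
$s{\left(5 \right)} b{\left(\frac{1}{-13 + 18} \right)} + z{\left(22,23 \right)} = \left(5 + 5\right)^{2} \left(- \frac{6}{2 + \frac{1}{-13 + 18}}\right) + \left(-2 + 23 + 22\right) = 10^{2} \left(- \frac{6}{2 + \frac{1}{5}}\right) + 43 = 100 \left(- \frac{6}{2 + \frac{1}{5}}\right) + 43 = 100 \left(- \frac{6}{\frac{11}{5}}\right) + 43 = 100 \left(\left(-6\right) \frac{5}{11}\right) + 43 = 100 \left(- \frac{30}{11}\right) + 43 = - \frac{3000}{11} + 43 = - \frac{2527}{11}$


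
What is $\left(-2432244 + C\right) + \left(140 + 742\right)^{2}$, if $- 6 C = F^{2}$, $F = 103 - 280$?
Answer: $- \frac{3319083}{2} \approx -1.6595 \cdot 10^{6}$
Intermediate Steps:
$F = -177$ ($F = 103 - 280 = -177$)
$C = - \frac{10443}{2}$ ($C = - \frac{\left(-177\right)^{2}}{6} = \left(- \frac{1}{6}\right) 31329 = - \frac{10443}{2} \approx -5221.5$)
$\left(-2432244 + C\right) + \left(140 + 742\right)^{2} = \left(-2432244 - \frac{10443}{2}\right) + \left(140 + 742\right)^{2} = - \frac{4874931}{2} + 882^{2} = - \frac{4874931}{2} + 777924 = - \frac{3319083}{2}$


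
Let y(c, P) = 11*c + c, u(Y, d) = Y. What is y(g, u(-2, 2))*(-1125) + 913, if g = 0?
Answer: 913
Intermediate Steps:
y(c, P) = 12*c
y(g, u(-2, 2))*(-1125) + 913 = (12*0)*(-1125) + 913 = 0*(-1125) + 913 = 0 + 913 = 913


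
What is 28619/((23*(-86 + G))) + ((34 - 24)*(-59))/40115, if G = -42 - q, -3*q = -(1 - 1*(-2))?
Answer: -229960343/23804241 ≈ -9.6605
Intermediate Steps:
q = 1 (q = -(-1)*(1 - 1*(-2))/3 = -(-1)*(1 + 2)/3 = -(-1)*3/3 = -⅓*(-3) = 1)
G = -43 (G = -42 - 1*1 = -42 - 1 = -43)
28619/((23*(-86 + G))) + ((34 - 24)*(-59))/40115 = 28619/((23*(-86 - 43))) + ((34 - 24)*(-59))/40115 = 28619/((23*(-129))) + (10*(-59))*(1/40115) = 28619/(-2967) - 590*1/40115 = 28619*(-1/2967) - 118/8023 = -28619/2967 - 118/8023 = -229960343/23804241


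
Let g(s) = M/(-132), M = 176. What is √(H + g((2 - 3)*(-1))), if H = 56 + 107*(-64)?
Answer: 2*I*√15285/3 ≈ 82.422*I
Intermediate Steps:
g(s) = -4/3 (g(s) = 176/(-132) = 176*(-1/132) = -4/3)
H = -6792 (H = 56 - 6848 = -6792)
√(H + g((2 - 3)*(-1))) = √(-6792 - 4/3) = √(-20380/3) = 2*I*√15285/3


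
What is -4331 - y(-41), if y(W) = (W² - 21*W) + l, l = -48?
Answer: -6825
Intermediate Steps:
y(W) = -48 + W² - 21*W (y(W) = (W² - 21*W) - 48 = -48 + W² - 21*W)
-4331 - y(-41) = -4331 - (-48 + (-41)² - 21*(-41)) = -4331 - (-48 + 1681 + 861) = -4331 - 1*2494 = -4331 - 2494 = -6825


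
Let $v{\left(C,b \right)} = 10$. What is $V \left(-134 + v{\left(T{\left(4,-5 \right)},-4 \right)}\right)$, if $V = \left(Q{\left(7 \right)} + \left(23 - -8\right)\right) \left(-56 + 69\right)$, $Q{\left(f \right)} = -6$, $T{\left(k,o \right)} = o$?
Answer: $-40300$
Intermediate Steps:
$V = 325$ ($V = \left(-6 + \left(23 - -8\right)\right) \left(-56 + 69\right) = \left(-6 + \left(23 + 8\right)\right) 13 = \left(-6 + 31\right) 13 = 25 \cdot 13 = 325$)
$V \left(-134 + v{\left(T{\left(4,-5 \right)},-4 \right)}\right) = 325 \left(-134 + 10\right) = 325 \left(-124\right) = -40300$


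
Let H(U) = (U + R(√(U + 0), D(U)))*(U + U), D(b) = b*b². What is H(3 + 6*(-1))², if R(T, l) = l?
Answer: 32400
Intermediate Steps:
D(b) = b³
H(U) = 2*U*(U + U³) (H(U) = (U + U³)*(U + U) = (U + U³)*(2*U) = 2*U*(U + U³))
H(3 + 6*(-1))² = (2*(3 + 6*(-1))²*(1 + (3 + 6*(-1))²))² = (2*(3 - 6)²*(1 + (3 - 6)²))² = (2*(-3)²*(1 + (-3)²))² = (2*9*(1 + 9))² = (2*9*10)² = 180² = 32400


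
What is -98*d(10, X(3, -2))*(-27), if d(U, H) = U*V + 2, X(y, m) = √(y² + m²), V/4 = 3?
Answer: 322812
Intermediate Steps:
V = 12 (V = 4*3 = 12)
X(y, m) = √(m² + y²)
d(U, H) = 2 + 12*U (d(U, H) = U*12 + 2 = 12*U + 2 = 2 + 12*U)
-98*d(10, X(3, -2))*(-27) = -98*(2 + 12*10)*(-27) = -98*(2 + 120)*(-27) = -98*122*(-27) = -11956*(-27) = 322812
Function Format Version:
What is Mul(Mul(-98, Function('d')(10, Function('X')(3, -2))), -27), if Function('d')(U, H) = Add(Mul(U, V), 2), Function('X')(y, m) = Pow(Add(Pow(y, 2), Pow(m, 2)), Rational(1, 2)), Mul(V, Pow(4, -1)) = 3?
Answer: 322812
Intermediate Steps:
V = 12 (V = Mul(4, 3) = 12)
Function('X')(y, m) = Pow(Add(Pow(m, 2), Pow(y, 2)), Rational(1, 2))
Function('d')(U, H) = Add(2, Mul(12, U)) (Function('d')(U, H) = Add(Mul(U, 12), 2) = Add(Mul(12, U), 2) = Add(2, Mul(12, U)))
Mul(Mul(-98, Function('d')(10, Function('X')(3, -2))), -27) = Mul(Mul(-98, Add(2, Mul(12, 10))), -27) = Mul(Mul(-98, Add(2, 120)), -27) = Mul(Mul(-98, 122), -27) = Mul(-11956, -27) = 322812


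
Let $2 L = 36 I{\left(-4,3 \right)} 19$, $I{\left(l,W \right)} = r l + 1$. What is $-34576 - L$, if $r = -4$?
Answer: $-40390$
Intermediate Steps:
$I{\left(l,W \right)} = 1 - 4 l$ ($I{\left(l,W \right)} = - 4 l + 1 = 1 - 4 l$)
$L = 5814$ ($L = \frac{36 \left(1 - -16\right) 19}{2} = \frac{36 \left(1 + 16\right) 19}{2} = \frac{36 \cdot 17 \cdot 19}{2} = \frac{612 \cdot 19}{2} = \frac{1}{2} \cdot 11628 = 5814$)
$-34576 - L = -34576 - 5814 = -40390$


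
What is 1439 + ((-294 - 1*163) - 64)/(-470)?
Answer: 676851/470 ≈ 1440.1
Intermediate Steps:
1439 + ((-294 - 1*163) - 64)/(-470) = 1439 - ((-294 - 163) - 64)/470 = 1439 - (-457 - 64)/470 = 1439 - 1/470*(-521) = 1439 + 521/470 = 676851/470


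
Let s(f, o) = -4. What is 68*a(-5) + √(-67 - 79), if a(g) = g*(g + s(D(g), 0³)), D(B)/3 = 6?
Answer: 3060 + I*√146 ≈ 3060.0 + 12.083*I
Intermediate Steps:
D(B) = 18 (D(B) = 3*6 = 18)
a(g) = g*(-4 + g) (a(g) = g*(g - 4) = g*(-4 + g))
68*a(-5) + √(-67 - 79) = 68*(-5*(-4 - 5)) + √(-67 - 79) = 68*(-5*(-9)) + √(-146) = 68*45 + I*√146 = 3060 + I*√146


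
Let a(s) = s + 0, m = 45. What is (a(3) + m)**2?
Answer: 2304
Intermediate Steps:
a(s) = s
(a(3) + m)**2 = (3 + 45)**2 = 48**2 = 2304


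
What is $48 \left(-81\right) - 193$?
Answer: $-4081$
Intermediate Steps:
$48 \left(-81\right) - 193 = -3888 - 193 = -4081$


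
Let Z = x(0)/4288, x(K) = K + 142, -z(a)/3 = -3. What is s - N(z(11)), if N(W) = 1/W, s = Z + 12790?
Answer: 246794335/19296 ≈ 12790.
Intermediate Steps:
z(a) = 9 (z(a) = -3*(-3) = 9)
x(K) = 142 + K
Z = 71/2144 (Z = (142 + 0)/4288 = 142*(1/4288) = 71/2144 ≈ 0.033116)
s = 27421831/2144 (s = 71/2144 + 12790 = 27421831/2144 ≈ 12790.)
s - N(z(11)) = 27421831/2144 - 1/9 = 27421831/2144 - 1*⅑ = 27421831/2144 - ⅑ = 246794335/19296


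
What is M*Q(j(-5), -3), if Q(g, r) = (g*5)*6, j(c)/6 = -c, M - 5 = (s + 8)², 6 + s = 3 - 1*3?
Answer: 8100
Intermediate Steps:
s = -6 (s = -6 + (3 - 1*3) = -6 + (3 - 3) = -6 + 0 = -6)
M = 9 (M = 5 + (-6 + 8)² = 5 + 2² = 5 + 4 = 9)
j(c) = -6*c (j(c) = 6*(-c) = -6*c)
Q(g, r) = 30*g (Q(g, r) = (5*g)*6 = 30*g)
M*Q(j(-5), -3) = 9*(30*(-6*(-5))) = 9*(30*30) = 9*900 = 8100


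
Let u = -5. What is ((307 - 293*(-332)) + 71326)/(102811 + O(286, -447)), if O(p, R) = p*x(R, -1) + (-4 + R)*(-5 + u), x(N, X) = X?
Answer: 168909/107035 ≈ 1.5781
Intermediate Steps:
O(p, R) = 40 - p - 10*R (O(p, R) = p*(-1) + (-4 + R)*(-5 - 5) = -p + (-4 + R)*(-10) = -p + (40 - 10*R) = 40 - p - 10*R)
((307 - 293*(-332)) + 71326)/(102811 + O(286, -447)) = ((307 - 293*(-332)) + 71326)/(102811 + (40 - 1*286 - 10*(-447))) = ((307 + 97276) + 71326)/(102811 + (40 - 286 + 4470)) = (97583 + 71326)/(102811 + 4224) = 168909/107035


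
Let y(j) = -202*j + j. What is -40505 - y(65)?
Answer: -27440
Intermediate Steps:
y(j) = -201*j
-40505 - y(65) = -40505 - (-201)*65 = -40505 - 1*(-13065) = -40505 + 13065 = -27440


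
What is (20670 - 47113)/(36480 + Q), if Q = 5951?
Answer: -26443/42431 ≈ -0.62320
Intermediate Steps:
(20670 - 47113)/(36480 + Q) = (20670 - 47113)/(36480 + 5951) = -26443/42431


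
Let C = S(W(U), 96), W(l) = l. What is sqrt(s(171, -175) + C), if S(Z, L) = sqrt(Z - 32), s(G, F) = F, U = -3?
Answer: sqrt(-175 + I*sqrt(35)) ≈ 0.2236 + 13.231*I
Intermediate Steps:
S(Z, L) = sqrt(-32 + Z)
C = I*sqrt(35) (C = sqrt(-32 - 3) = sqrt(-35) = I*sqrt(35) ≈ 5.9161*I)
sqrt(s(171, -175) + C) = sqrt(-175 + I*sqrt(35))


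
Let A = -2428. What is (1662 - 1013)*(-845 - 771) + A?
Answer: -1051212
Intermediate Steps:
(1662 - 1013)*(-845 - 771) + A = (1662 - 1013)*(-845 - 771) - 2428 = 649*(-1616) - 2428 = -1048784 - 2428 = -1051212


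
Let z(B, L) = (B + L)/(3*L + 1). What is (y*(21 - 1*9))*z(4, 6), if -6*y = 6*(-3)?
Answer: 360/19 ≈ 18.947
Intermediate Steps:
y = 3 (y = -(-3) = -1/6*(-18) = 3)
z(B, L) = (B + L)/(1 + 3*L)
(y*(21 - 1*9))*z(4, 6) = (3*(21 - 1*9))*((4 + 6)/(1 + 3*6)) = (3*(21 - 9))*(10/(1 + 18)) = (3*12)*(10/19) = 36*((1/19)*10) = 36*(10/19) = 360/19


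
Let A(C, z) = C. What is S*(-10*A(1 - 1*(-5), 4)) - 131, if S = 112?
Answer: -6851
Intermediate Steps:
S*(-10*A(1 - 1*(-5), 4)) - 131 = 112*(-10*(1 - 1*(-5))) - 131 = 112*(-10*(1 + 5)) - 131 = 112*(-10*6) - 131 = 112*(-60) - 131 = -6720 - 131 = -6851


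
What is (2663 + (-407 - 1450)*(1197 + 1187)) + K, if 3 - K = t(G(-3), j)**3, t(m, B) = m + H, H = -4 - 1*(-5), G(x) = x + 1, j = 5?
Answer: -4424421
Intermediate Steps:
G(x) = 1 + x
H = 1 (H = -4 + 5 = 1)
t(m, B) = 1 + m (t(m, B) = m + 1 = 1 + m)
K = 4 (K = 3 - (1 + (1 - 3))**3 = 3 - (1 - 2)**3 = 3 - 1*(-1)**3 = 3 - 1*(-1) = 3 + 1 = 4)
(2663 + (-407 - 1450)*(1197 + 1187)) + K = (2663 + (-407 - 1450)*(1197 + 1187)) + 4 = (2663 - 1857*2384) + 4 = (2663 - 4427088) + 4 = -4424425 + 4 = -4424421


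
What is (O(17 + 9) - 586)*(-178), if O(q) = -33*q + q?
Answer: 252404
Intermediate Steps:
O(q) = -32*q
(O(17 + 9) - 586)*(-178) = (-32*(17 + 9) - 586)*(-178) = (-32*26 - 586)*(-178) = (-832 - 586)*(-178) = -1418*(-178) = 252404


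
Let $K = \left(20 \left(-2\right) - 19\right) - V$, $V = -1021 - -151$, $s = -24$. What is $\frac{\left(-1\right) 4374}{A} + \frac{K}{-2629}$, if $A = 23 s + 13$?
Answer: $\frac{1005647}{128821} \approx 7.8065$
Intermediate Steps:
$V = -870$ ($V = -1021 + 151 = -870$)
$K = 811$ ($K = \left(20 \left(-2\right) - 19\right) - -870 = \left(-40 - 19\right) + 870 = -59 + 870 = 811$)
$A = -539$ ($A = 23 \left(-24\right) + 13 = -552 + 13 = -539$)
$\frac{\left(-1\right) 4374}{A} + \frac{K}{-2629} = \frac{\left(-1\right) 4374}{-539} + \frac{811}{-2629} = \left(-4374\right) \left(- \frac{1}{539}\right) + 811 \left(- \frac{1}{2629}\right) = \frac{4374}{539} - \frac{811}{2629} = \frac{1005647}{128821}$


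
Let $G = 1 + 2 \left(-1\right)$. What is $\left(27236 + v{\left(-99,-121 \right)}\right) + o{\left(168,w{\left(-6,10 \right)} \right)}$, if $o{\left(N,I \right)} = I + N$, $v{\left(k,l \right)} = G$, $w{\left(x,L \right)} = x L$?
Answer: $27343$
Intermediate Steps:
$w{\left(x,L \right)} = L x$
$G = -1$ ($G = 1 - 2 = -1$)
$v{\left(k,l \right)} = -1$
$\left(27236 + v{\left(-99,-121 \right)}\right) + o{\left(168,w{\left(-6,10 \right)} \right)} = \left(27236 - 1\right) + \left(10 \left(-6\right) + 168\right) = 27235 + \left(-60 + 168\right) = 27235 + 108 = 27343$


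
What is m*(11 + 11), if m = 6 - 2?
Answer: 88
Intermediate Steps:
m = 4
m*(11 + 11) = 4*(11 + 11) = 4*22 = 88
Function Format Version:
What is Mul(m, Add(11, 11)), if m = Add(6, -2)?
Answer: 88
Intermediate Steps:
m = 4
Mul(m, Add(11, 11)) = Mul(4, Add(11, 11)) = Mul(4, 22) = 88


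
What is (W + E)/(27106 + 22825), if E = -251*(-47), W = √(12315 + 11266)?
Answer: 11797/49931 + √23581/49931 ≈ 0.23934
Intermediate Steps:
W = √23581 ≈ 153.56
E = 11797
(W + E)/(27106 + 22825) = (√23581 + 11797)/(27106 + 22825) = (11797 + √23581)/49931 = (11797 + √23581)*(1/49931) = 11797/49931 + √23581/49931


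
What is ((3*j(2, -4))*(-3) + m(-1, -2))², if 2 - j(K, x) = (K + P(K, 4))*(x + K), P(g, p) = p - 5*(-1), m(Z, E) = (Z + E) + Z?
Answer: 48400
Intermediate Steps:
m(Z, E) = E + 2*Z (m(Z, E) = (E + Z) + Z = E + 2*Z)
P(g, p) = 5 + p (P(g, p) = p + 5 = 5 + p)
j(K, x) = 2 - (9 + K)*(K + x) (j(K, x) = 2 - (K + (5 + 4))*(x + K) = 2 - (K + 9)*(K + x) = 2 - (9 + K)*(K + x))
((3*j(2, -4))*(-3) + m(-1, -2))² = ((3*(2 - 1*2² - 9*2 - 9*(-4) - 1*2*(-4)))*(-3) + (-2 + 2*(-1)))² = ((3*(2 - 1*4 - 18 + 36 + 8))*(-3) + (-2 - 2))² = ((3*(2 - 4 - 18 + 36 + 8))*(-3) - 4)² = ((3*24)*(-3) - 4)² = (72*(-3) - 4)² = (-216 - 4)² = (-220)² = 48400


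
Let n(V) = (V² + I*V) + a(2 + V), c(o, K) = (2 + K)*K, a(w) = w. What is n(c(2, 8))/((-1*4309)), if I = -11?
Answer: -5602/4309 ≈ -1.3001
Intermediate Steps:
c(o, K) = K*(2 + K)
n(V) = 2 + V² - 10*V (n(V) = (V² - 11*V) + (2 + V) = 2 + V² - 10*V)
n(c(2, 8))/((-1*4309)) = (2 + (8*(2 + 8))² - 80*(2 + 8))/((-1*4309)) = (2 + (8*10)² - 80*10)/(-4309) = (2 + 80² - 10*80)*(-1/4309) = (2 + 6400 - 800)*(-1/4309) = 5602*(-1/4309) = -5602/4309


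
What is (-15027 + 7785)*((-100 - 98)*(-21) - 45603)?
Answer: 300144690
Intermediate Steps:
(-15027 + 7785)*((-100 - 98)*(-21) - 45603) = -7242*(-198*(-21) - 45603) = -7242*(4158 - 45603) = -7242*(-41445) = 300144690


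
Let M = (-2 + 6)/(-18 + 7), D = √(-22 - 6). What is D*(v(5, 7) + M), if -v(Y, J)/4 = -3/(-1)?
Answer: -272*I*√7/11 ≈ -65.422*I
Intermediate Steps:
v(Y, J) = -12 (v(Y, J) = -(-12)/(-1) = -(-12)*(-1) = -4*3 = -12)
D = 2*I*√7 (D = √(-28) = 2*I*√7 ≈ 5.2915*I)
M = -4/11 (M = 4/(-11) = 4*(-1/11) = -4/11 ≈ -0.36364)
D*(v(5, 7) + M) = (2*I*√7)*(-12 - 4/11) = (2*I*√7)*(-136/11) = -272*I*√7/11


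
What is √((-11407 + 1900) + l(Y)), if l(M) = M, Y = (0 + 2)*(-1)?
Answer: I*√9509 ≈ 97.514*I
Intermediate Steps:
Y = -2 (Y = 2*(-1) = -2)
√((-11407 + 1900) + l(Y)) = √((-11407 + 1900) - 2) = √(-9507 - 2) = √(-9509) = I*√9509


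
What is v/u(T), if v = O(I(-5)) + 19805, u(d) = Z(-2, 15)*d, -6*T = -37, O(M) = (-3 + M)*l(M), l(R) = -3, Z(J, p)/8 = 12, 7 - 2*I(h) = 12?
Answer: 39643/1184 ≈ 33.482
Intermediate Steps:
I(h) = -5/2 (I(h) = 7/2 - ½*12 = 7/2 - 6 = -5/2)
Z(J, p) = 96 (Z(J, p) = 8*12 = 96)
O(M) = 9 - 3*M (O(M) = (-3 + M)*(-3) = 9 - 3*M)
T = 37/6 (T = -⅙*(-37) = 37/6 ≈ 6.1667)
u(d) = 96*d
v = 39643/2 (v = (9 - 3*(-5/2)) + 19805 = (9 + 15/2) + 19805 = 33/2 + 19805 = 39643/2 ≈ 19822.)
v/u(T) = 39643/(2*((96*(37/6)))) = (39643/2)/592 = (39643/2)*(1/592) = 39643/1184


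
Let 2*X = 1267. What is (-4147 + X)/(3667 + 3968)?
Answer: -7027/15270 ≈ -0.46018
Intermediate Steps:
X = 1267/2 (X = (1/2)*1267 = 1267/2 ≈ 633.50)
(-4147 + X)/(3667 + 3968) = (-4147 + 1267/2)/(3667 + 3968) = -7027/2/7635 = -7027/2*1/7635 = -7027/15270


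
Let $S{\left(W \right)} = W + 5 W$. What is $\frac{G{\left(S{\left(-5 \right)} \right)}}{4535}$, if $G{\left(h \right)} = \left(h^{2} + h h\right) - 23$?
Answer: $\frac{1777}{4535} \approx 0.39184$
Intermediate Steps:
$S{\left(W \right)} = 6 W$
$G{\left(h \right)} = -23 + 2 h^{2}$ ($G{\left(h \right)} = \left(h^{2} + h^{2}\right) - 23 = 2 h^{2} - 23 = -23 + 2 h^{2}$)
$\frac{G{\left(S{\left(-5 \right)} \right)}}{4535} = \frac{-23 + 2 \left(6 \left(-5\right)\right)^{2}}{4535} = \left(-23 + 2 \left(-30\right)^{2}\right) \frac{1}{4535} = \left(-23 + 2 \cdot 900\right) \frac{1}{4535} = \left(-23 + 1800\right) \frac{1}{4535} = 1777 \cdot \frac{1}{4535} = \frac{1777}{4535}$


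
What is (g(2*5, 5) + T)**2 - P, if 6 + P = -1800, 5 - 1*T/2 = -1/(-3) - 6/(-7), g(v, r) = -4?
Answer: 802222/441 ≈ 1819.1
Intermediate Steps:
T = 160/21 (T = 10 - 2*(-1/(-3) - 6/(-7)) = 10 - 2*(-1*(-1/3) - 6*(-1/7)) = 10 - 2*(1/3 + 6/7) = 10 - 2*25/21 = 10 - 50/21 = 160/21 ≈ 7.6190)
P = -1806 (P = -6 - 1800 = -1806)
(g(2*5, 5) + T)**2 - P = (-4 + 160/21)**2 - 1*(-1806) = (76/21)**2 + 1806 = 5776/441 + 1806 = 802222/441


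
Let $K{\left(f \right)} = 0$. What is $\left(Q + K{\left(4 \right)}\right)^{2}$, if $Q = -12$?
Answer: $144$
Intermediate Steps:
$\left(Q + K{\left(4 \right)}\right)^{2} = \left(-12 + 0\right)^{2} = \left(-12\right)^{2} = 144$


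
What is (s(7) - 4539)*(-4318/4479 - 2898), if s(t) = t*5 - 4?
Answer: 58533945680/4479 ≈ 1.3069e+7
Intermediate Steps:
s(t) = -4 + 5*t (s(t) = 5*t - 4 = -4 + 5*t)
(s(7) - 4539)*(-4318/4479 - 2898) = ((-4 + 5*7) - 4539)*(-4318/4479 - 2898) = ((-4 + 35) - 4539)*(-4318*1/4479 - 2898) = (31 - 4539)*(-4318/4479 - 2898) = -4508*(-12984460/4479) = 58533945680/4479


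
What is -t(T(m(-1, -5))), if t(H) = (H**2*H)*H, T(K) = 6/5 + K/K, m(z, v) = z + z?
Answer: -14641/625 ≈ -23.426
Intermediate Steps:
m(z, v) = 2*z
T(K) = 11/5 (T(K) = 6*(1/5) + 1 = 6/5 + 1 = 11/5)
t(H) = H**4 (t(H) = H**3*H = H**4)
-t(T(m(-1, -5))) = -(11/5)**4 = -1*14641/625 = -14641/625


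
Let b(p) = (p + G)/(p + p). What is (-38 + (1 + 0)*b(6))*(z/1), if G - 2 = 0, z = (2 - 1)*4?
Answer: -448/3 ≈ -149.33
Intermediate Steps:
z = 4 (z = 1*4 = 4)
G = 2 (G = 2 + 0 = 2)
b(p) = (2 + p)/(2*p) (b(p) = (p + 2)/(p + p) = (2 + p)/((2*p)) = (2 + p)*(1/(2*p)) = (2 + p)/(2*p))
(-38 + (1 + 0)*b(6))*(z/1) = (-38 + (1 + 0)*((1/2)*(2 + 6)/6))*(4/1) = (-38 + 1*((1/2)*(1/6)*8))*(4*1) = (-38 + 1*(2/3))*4 = (-38 + 2/3)*4 = -112/3*4 = -448/3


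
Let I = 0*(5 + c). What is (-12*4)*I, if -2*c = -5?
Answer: 0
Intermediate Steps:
c = 5/2 (c = -½*(-5) = 5/2 ≈ 2.5000)
I = 0 (I = 0*(5 + 5/2) = 0*(15/2) = 0)
(-12*4)*I = -12*4*0 = -48*0 = 0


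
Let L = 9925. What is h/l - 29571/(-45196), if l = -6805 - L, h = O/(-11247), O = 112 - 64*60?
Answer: 2781989589161/4252091881380 ≈ 0.65426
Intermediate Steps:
O = -3728 (O = 112 - 3840 = -3728)
h = 3728/11247 (h = -3728/(-11247) = -3728*(-1/11247) = 3728/11247 ≈ 0.33147)
l = -16730 (l = -6805 - 1*9925 = -6805 - 9925 = -16730)
h/l - 29571/(-45196) = (3728/11247)/(-16730) - 29571/(-45196) = (3728/11247)*(-1/16730) - 29571*(-1/45196) = -1864/94081155 + 29571/45196 = 2781989589161/4252091881380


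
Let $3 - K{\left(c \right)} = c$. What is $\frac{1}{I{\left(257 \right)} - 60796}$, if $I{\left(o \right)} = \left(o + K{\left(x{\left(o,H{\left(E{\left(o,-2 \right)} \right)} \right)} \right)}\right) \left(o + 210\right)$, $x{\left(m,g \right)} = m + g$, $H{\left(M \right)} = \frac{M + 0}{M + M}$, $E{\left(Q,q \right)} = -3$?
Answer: $- \frac{2}{119257} \approx -1.6771 \cdot 10^{-5}$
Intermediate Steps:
$H{\left(M \right)} = \frac{1}{2}$ ($H{\left(M \right)} = \frac{M}{2 M} = M \frac{1}{2 M} = \frac{1}{2}$)
$x{\left(m,g \right)} = g + m$
$K{\left(c \right)} = 3 - c$
$I{\left(o \right)} = 525 + \frac{5 o}{2}$ ($I{\left(o \right)} = \left(o - \left(- \frac{5}{2} + o\right)\right) \left(o + 210\right) = \left(o + \left(3 - \left(\frac{1}{2} + o\right)\right)\right) \left(210 + o\right) = \left(o - \left(- \frac{5}{2} + o\right)\right) \left(210 + o\right) = \frac{5 \left(210 + o\right)}{2} = 525 + \frac{5 o}{2}$)
$\frac{1}{I{\left(257 \right)} - 60796} = \frac{1}{\left(525 + \frac{5}{2} \cdot 257\right) - 60796} = \frac{1}{\left(525 + \frac{1285}{2}\right) - 60796} = \frac{1}{\frac{2335}{2} - 60796} = \frac{1}{- \frac{119257}{2}} = - \frac{2}{119257}$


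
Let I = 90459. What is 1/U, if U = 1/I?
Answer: 90459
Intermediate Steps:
U = 1/90459 ≈ 1.1055e-5
1/U = 1/(1/90459) = 90459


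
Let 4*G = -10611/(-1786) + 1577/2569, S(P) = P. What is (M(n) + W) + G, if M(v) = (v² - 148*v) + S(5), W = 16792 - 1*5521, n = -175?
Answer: 1244377489917/18352936 ≈ 67803.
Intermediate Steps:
W = 11271 (W = 16792 - 5521 = 11271)
M(v) = 5 + v² - 148*v (M(v) = (v² - 148*v) + 5 = 5 + v² - 148*v)
G = 30076181/18352936 (G = (-10611/(-1786) + 1577/2569)/4 = (-10611*(-1/1786) + 1577*(1/2569))/4 = (10611/1786 + 1577/2569)/4 = (¼)*(30076181/4588234) = 30076181/18352936 ≈ 1.6388)
(M(n) + W) + G = ((5 + (-175)² - 148*(-175)) + 11271) + 30076181/18352936 = ((5 + 30625 + 25900) + 11271) + 30076181/18352936 = (56530 + 11271) + 30076181/18352936 = 67801 + 30076181/18352936 = 1244377489917/18352936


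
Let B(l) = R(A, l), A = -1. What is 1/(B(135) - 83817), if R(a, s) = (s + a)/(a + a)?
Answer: -1/83884 ≈ -1.1921e-5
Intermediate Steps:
R(a, s) = (a + s)/(2*a) (R(a, s) = (a + s)/((2*a)) = (a + s)*(1/(2*a)) = (a + s)/(2*a))
B(l) = 1/2 - l/2 (B(l) = (1/2)*(-1 + l)/(-1) = (1/2)*(-1)*(-1 + l) = 1/2 - l/2)
1/(B(135) - 83817) = 1/((1/2 - 1/2*135) - 83817) = 1/((1/2 - 135/2) - 83817) = 1/(-67 - 83817) = 1/(-83884) = -1/83884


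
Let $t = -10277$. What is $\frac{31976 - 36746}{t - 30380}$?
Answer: $\frac{4770}{40657} \approx 0.11732$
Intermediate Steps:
$\frac{31976 - 36746}{t - 30380} = \frac{31976 - 36746}{-10277 - 30380} = - \frac{4770}{-10277 - 30380} = - \frac{4770}{-40657} = \left(-4770\right) \left(- \frac{1}{40657}\right) = \frac{4770}{40657}$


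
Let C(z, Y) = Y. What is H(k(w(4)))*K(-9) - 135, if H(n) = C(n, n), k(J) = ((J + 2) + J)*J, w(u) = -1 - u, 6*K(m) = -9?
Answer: -195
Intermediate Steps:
K(m) = -3/2 (K(m) = (1/6)*(-9) = -3/2)
k(J) = J*(2 + 2*J) (k(J) = ((2 + J) + J)*J = (2 + 2*J)*J = J*(2 + 2*J))
H(n) = n
H(k(w(4)))*K(-9) - 135 = (2*(-1 - 1*4)*(1 + (-1 - 1*4)))*(-3/2) - 135 = (2*(-1 - 4)*(1 + (-1 - 4)))*(-3/2) - 135 = (2*(-5)*(1 - 5))*(-3/2) - 135 = (2*(-5)*(-4))*(-3/2) - 135 = 40*(-3/2) - 135 = -60 - 135 = -195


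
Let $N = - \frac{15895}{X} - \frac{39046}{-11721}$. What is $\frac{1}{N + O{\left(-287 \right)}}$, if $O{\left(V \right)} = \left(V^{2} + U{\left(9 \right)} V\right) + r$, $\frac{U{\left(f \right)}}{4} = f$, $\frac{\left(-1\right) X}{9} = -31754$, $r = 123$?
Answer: $\frac{1116565902}{80575052986607} \approx 1.3857 \cdot 10^{-5}$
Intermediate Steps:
$X = 285786$ ($X = \left(-9\right) \left(-31754\right) = 285786$)
$U{\left(f \right)} = 4 f$
$O{\left(V \right)} = 123 + V^{2} + 36 V$ ($O{\left(V \right)} = \left(V^{2} + 4 \cdot 9 V\right) + 123 = \left(V^{2} + 36 V\right) + 123 = 123 + V^{2} + 36 V$)
$N = \frac{3657498287}{1116565902}$ ($N = - \frac{15895}{285786} - \frac{39046}{-11721} = \left(-15895\right) \frac{1}{285786} - - \frac{39046}{11721} = - \frac{15895}{285786} + \frac{39046}{11721} = \frac{3657498287}{1116565902} \approx 3.2757$)
$\frac{1}{N + O{\left(-287 \right)}} = \frac{1}{\frac{3657498287}{1116565902} + \left(123 + \left(-287\right)^{2} + 36 \left(-287\right)\right)} = \frac{1}{\frac{3657498287}{1116565902} + \left(123 + 82369 - 10332\right)} = \frac{1}{\frac{3657498287}{1116565902} + 72160} = \frac{1}{\frac{80575052986607}{1116565902}} = \frac{1116565902}{80575052986607}$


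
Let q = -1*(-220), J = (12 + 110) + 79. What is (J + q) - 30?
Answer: 391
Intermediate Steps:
J = 201 (J = 122 + 79 = 201)
q = 220
(J + q) - 30 = (201 + 220) - 30 = 421 - 30 = 391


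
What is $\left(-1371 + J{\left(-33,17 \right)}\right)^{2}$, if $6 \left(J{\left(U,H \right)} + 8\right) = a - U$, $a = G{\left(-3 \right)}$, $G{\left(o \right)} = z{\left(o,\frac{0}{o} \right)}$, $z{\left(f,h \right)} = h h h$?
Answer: $\frac{7546009}{4} \approx 1.8865 \cdot 10^{6}$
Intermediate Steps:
$z{\left(f,h \right)} = h^{3}$ ($z{\left(f,h \right)} = h^{2} h = h^{3}$)
$G{\left(o \right)} = 0$ ($G{\left(o \right)} = \left(\frac{0}{o}\right)^{3} = 0^{3} = 0$)
$a = 0$
$J{\left(U,H \right)} = -8 - \frac{U}{6}$ ($J{\left(U,H \right)} = -8 + \frac{0 - U}{6} = -8 + \frac{\left(-1\right) U}{6} = -8 - \frac{U}{6}$)
$\left(-1371 + J{\left(-33,17 \right)}\right)^{2} = \left(-1371 - \frac{5}{2}\right)^{2} = \left(- \frac{2747}{2}\right)^{2} = \frac{7546009}{4}$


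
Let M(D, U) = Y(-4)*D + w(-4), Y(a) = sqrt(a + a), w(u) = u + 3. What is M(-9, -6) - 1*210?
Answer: -211 - 18*I*sqrt(2) ≈ -211.0 - 25.456*I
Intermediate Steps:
w(u) = 3 + u
Y(a) = sqrt(2)*sqrt(a) (Y(a) = sqrt(2*a) = sqrt(2)*sqrt(a))
M(D, U) = -1 + 2*I*D*sqrt(2) (M(D, U) = (sqrt(2)*sqrt(-4))*D + (3 - 4) = (sqrt(2)*(2*I))*D - 1 = (2*I*sqrt(2))*D - 1 = 2*I*D*sqrt(2) - 1 = -1 + 2*I*D*sqrt(2))
M(-9, -6) - 1*210 = (-1 + 2*I*(-9)*sqrt(2)) - 1*210 = (-1 - 18*I*sqrt(2)) - 210 = -211 - 18*I*sqrt(2)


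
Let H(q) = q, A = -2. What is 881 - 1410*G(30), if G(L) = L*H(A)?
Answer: 85481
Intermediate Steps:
G(L) = -2*L (G(L) = L*(-2) = -2*L)
881 - 1410*G(30) = 881 - (-2820)*30 = 881 - 1410*(-60) = 881 + 84600 = 85481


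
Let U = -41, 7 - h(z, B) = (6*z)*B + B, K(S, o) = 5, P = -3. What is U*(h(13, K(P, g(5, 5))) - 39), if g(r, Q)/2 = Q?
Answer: 17507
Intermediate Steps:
g(r, Q) = 2*Q
h(z, B) = 7 - B - 6*B*z (h(z, B) = 7 - ((6*z)*B + B) = 7 - (6*B*z + B) = 7 - (B + 6*B*z) = 7 + (-B - 6*B*z) = 7 - B - 6*B*z)
U*(h(13, K(P, g(5, 5))) - 39) = -41*((7 - 1*5 - 6*5*13) - 39) = -41*((7 - 5 - 390) - 39) = -41*(-388 - 39) = -41*(-427) = 17507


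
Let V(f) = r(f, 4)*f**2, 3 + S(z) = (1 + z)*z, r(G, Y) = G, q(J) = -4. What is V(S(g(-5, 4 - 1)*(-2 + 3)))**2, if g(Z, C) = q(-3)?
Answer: 531441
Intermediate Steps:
g(Z, C) = -4
S(z) = -3 + z*(1 + z) (S(z) = -3 + (1 + z)*z = -3 + z*(1 + z))
V(f) = f**3 (V(f) = f*f**2 = f**3)
V(S(g(-5, 4 - 1)*(-2 + 3)))**2 = ((-3 - 4*(-2 + 3) + (-4*(-2 + 3))**2)**3)**2 = ((-3 - 4*1 + (-4*1)**2)**3)**2 = ((-3 - 4 + (-4)**2)**3)**2 = ((-3 - 4 + 16)**3)**2 = (9**3)**2 = 729**2 = 531441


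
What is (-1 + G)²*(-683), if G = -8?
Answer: -55323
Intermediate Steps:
(-1 + G)²*(-683) = (-1 - 8)²*(-683) = (-9)²*(-683) = 81*(-683) = -55323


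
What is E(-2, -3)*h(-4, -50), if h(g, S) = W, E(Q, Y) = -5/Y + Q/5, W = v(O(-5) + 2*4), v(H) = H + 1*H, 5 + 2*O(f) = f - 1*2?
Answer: 76/15 ≈ 5.0667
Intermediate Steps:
O(f) = -7/2 + f/2 (O(f) = -5/2 + (f - 1*2)/2 = -5/2 + (f - 2)/2 = -5/2 + (-2 + f)/2 = -5/2 + (-1 + f/2) = -7/2 + f/2)
v(H) = 2*H (v(H) = H + H = 2*H)
W = 4 (W = 2*((-7/2 + (1/2)*(-5)) + 2*4) = 2*((-7/2 - 5/2) + 8) = 2*(-6 + 8) = 2*2 = 4)
E(Q, Y) = -5/Y + Q/5 (E(Q, Y) = -5/Y + Q*(1/5) = -5/Y + Q/5)
h(g, S) = 4
E(-2, -3)*h(-4, -50) = (-5/(-3) + (1/5)*(-2))*4 = (-5*(-1/3) - 2/5)*4 = (5/3 - 2/5)*4 = (19/15)*4 = 76/15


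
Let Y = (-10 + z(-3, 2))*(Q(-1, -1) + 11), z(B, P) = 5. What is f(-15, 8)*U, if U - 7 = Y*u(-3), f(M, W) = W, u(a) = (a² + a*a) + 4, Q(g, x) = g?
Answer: -8744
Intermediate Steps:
u(a) = 4 + 2*a² (u(a) = (a² + a²) + 4 = 2*a² + 4 = 4 + 2*a²)
Y = -50 (Y = (-10 + 5)*(-1 + 11) = -5*10 = -50)
U = -1093 (U = 7 - 50*(4 + 2*(-3)²) = 7 - 50*(4 + 2*9) = 7 - 50*(4 + 18) = 7 - 50*22 = 7 - 1100 = -1093)
f(-15, 8)*U = 8*(-1093) = -8744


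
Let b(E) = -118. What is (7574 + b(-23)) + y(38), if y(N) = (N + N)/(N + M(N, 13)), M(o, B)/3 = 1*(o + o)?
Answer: 52194/7 ≈ 7456.3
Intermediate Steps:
M(o, B) = 6*o (M(o, B) = 3*(1*(o + o)) = 3*(1*(2*o)) = 3*(2*o) = 6*o)
y(N) = 2/7 (y(N) = (N + N)/(N + 6*N) = (2*N)/((7*N)) = (2*N)*(1/(7*N)) = 2/7)
(7574 + b(-23)) + y(38) = (7574 - 118) + 2/7 = 7456 + 2/7 = 52194/7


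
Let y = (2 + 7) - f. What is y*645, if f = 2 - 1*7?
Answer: 9030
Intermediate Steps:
f = -5 (f = 2 - 7 = -5)
y = 14 (y = (2 + 7) - 1*(-5) = 9 + 5 = 14)
y*645 = 14*645 = 9030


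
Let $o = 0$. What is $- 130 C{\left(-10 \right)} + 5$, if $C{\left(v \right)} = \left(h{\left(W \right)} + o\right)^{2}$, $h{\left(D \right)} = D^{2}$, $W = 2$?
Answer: $-2075$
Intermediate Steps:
$C{\left(v \right)} = 16$ ($C{\left(v \right)} = \left(2^{2} + 0\right)^{2} = \left(4 + 0\right)^{2} = 4^{2} = 16$)
$- 130 C{\left(-10 \right)} + 5 = \left(-130\right) 16 + 5 = -2080 + 5 = -2075$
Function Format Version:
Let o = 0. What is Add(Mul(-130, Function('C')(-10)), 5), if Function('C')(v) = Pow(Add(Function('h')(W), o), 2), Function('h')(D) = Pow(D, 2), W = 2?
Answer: -2075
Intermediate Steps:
Function('C')(v) = 16 (Function('C')(v) = Pow(Add(Pow(2, 2), 0), 2) = Pow(Add(4, 0), 2) = Pow(4, 2) = 16)
Add(Mul(-130, Function('C')(-10)), 5) = Add(Mul(-130, 16), 5) = Add(-2080, 5) = -2075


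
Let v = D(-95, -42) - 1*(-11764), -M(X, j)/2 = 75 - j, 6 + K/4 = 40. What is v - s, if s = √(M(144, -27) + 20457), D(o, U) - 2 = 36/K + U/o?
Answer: 38006463/3230 - √20253 ≈ 11624.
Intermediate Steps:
K = 136 (K = -24 + 4*40 = -24 + 160 = 136)
D(o, U) = 77/34 + U/o (D(o, U) = 2 + (36/136 + U/o) = 2 + (36*(1/136) + U/o) = 2 + (9/34 + U/o) = 77/34 + U/o)
M(X, j) = -150 + 2*j (M(X, j) = -2*(75 - j) = -150 + 2*j)
s = √20253 (s = √((-150 + 2*(-27)) + 20457) = √((-150 - 54) + 20457) = √(-204 + 20457) = √20253 ≈ 142.31)
v = 38006463/3230 (v = (77/34 - 42/(-95)) - 1*(-11764) = (77/34 - 42*(-1/95)) + 11764 = (77/34 + 42/95) + 11764 = 8743/3230 + 11764 = 38006463/3230 ≈ 11767.)
v - s = 38006463/3230 - √20253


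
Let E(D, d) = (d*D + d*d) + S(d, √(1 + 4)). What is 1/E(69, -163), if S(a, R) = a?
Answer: 1/15159 ≈ 6.5967e-5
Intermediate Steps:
E(D, d) = d + d² + D*d (E(D, d) = (d*D + d*d) + d = (D*d + d²) + d = (d² + D*d) + d = d + d² + D*d)
1/E(69, -163) = 1/(-163*(1 + 69 - 163)) = 1/(-163*(-93)) = 1/15159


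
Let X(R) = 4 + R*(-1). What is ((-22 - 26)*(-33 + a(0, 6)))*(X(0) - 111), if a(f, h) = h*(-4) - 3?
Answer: -308160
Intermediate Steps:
a(f, h) = -3 - 4*h (a(f, h) = -4*h - 3 = -3 - 4*h)
X(R) = 4 - R
((-22 - 26)*(-33 + a(0, 6)))*(X(0) - 111) = ((-22 - 26)*(-33 + (-3 - 4*6)))*((4 - 1*0) - 111) = (-48*(-33 + (-3 - 24)))*((4 + 0) - 111) = (-48*(-33 - 27))*(4 - 111) = -48*(-60)*(-107) = 2880*(-107) = -308160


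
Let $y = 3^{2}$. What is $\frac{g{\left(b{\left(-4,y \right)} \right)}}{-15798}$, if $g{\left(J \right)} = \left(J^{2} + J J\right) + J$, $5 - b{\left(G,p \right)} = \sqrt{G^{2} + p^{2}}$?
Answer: $- \frac{83}{5266} + \frac{7 \sqrt{97}}{5266} \approx -0.0026696$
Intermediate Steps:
$y = 9$
$b{\left(G,p \right)} = 5 - \sqrt{G^{2} + p^{2}}$
$g{\left(J \right)} = J + 2 J^{2}$ ($g{\left(J \right)} = \left(J^{2} + J^{2}\right) + J = 2 J^{2} + J = J + 2 J^{2}$)
$\frac{g{\left(b{\left(-4,y \right)} \right)}}{-15798} = \frac{\left(5 - \sqrt{\left(-4\right)^{2} + 9^{2}}\right) \left(1 + 2 \left(5 - \sqrt{\left(-4\right)^{2} + 9^{2}}\right)\right)}{-15798} = \left(5 - \sqrt{16 + 81}\right) \left(1 + 2 \left(5 - \sqrt{16 + 81}\right)\right) \left(- \frac{1}{15798}\right) = \left(5 - \sqrt{97}\right) \left(1 + 2 \left(5 - \sqrt{97}\right)\right) \left(- \frac{1}{15798}\right) = \left(5 - \sqrt{97}\right) \left(1 + \left(10 - 2 \sqrt{97}\right)\right) \left(- \frac{1}{15798}\right) = \left(5 - \sqrt{97}\right) \left(11 - 2 \sqrt{97}\right) \left(- \frac{1}{15798}\right) = - \frac{\left(5 - \sqrt{97}\right) \left(11 - 2 \sqrt{97}\right)}{15798}$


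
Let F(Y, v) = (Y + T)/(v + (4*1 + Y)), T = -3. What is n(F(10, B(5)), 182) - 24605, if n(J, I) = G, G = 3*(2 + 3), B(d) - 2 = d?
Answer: -24590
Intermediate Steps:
B(d) = 2 + d
G = 15 (G = 3*5 = 15)
F(Y, v) = (-3 + Y)/(4 + Y + v) (F(Y, v) = (Y - 3)/(v + (4*1 + Y)) = (-3 + Y)/(v + (4 + Y)) = (-3 + Y)/(4 + Y + v))
n(J, I) = 15
n(F(10, B(5)), 182) - 24605 = 15 - 24605 = -24590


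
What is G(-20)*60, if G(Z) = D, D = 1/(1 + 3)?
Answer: 15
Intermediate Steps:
D = ¼ (D = 1/4 = ¼ ≈ 0.25000)
G(Z) = ¼
G(-20)*60 = (¼)*60 = 15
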